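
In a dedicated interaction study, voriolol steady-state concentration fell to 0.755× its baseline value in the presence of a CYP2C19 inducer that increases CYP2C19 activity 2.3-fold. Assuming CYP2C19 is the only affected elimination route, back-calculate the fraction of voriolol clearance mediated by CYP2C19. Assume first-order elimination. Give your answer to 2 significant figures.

Let fm be the CYP2C19 fraction. New clearance relative to baseline = fm × 2.3 + (1 − fm).
Steady-state concentration ratio = 1 / (new CL fraction), so new CL fraction = 1 / 0.755 = 1.325.
fm × 2.3 + 1 − fm = 1.325  ⇒  fm × (2.3 − 1) = 0.3245  ⇒  fm = 0.25.

0.25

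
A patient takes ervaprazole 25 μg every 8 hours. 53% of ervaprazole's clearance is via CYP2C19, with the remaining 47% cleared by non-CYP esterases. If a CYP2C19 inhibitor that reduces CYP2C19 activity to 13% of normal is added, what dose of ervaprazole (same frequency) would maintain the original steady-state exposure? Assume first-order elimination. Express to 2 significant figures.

The CYP2C19 pathway (53% of clearance) falls to 0.13× activity: 0.53 × 0.13 = 0.0689.
Non-CYP routes (47%) are unchanged.
Relative clearance = 0.0689 + 0.47 = 0.5389.
Exposure is unchanged when dose changes in proportion to clearance. New dose = 25 μg × 0.5389 = 13 μg.

13 μg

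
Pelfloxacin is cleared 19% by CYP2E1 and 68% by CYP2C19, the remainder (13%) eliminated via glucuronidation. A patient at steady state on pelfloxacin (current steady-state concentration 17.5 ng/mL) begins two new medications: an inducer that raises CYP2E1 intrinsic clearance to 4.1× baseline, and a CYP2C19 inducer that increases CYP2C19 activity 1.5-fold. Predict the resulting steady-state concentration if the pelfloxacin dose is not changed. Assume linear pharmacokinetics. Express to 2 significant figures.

The CYP2E1 pathway (19% of clearance) is boosted to 4.1× activity: 0.19 × 4.1 = 0.779.
The CYP2C19 pathway (68% of clearance) is boosted to 1.5× activity: 0.68 × 1.5 = 1.02.
The remaining 13% of clearance is unaffected.
New clearance relative to baseline: 0.779 + 1.02 + 0.13 = 1.929.
Dividing the baseline by the relative clearance: 17.5 / 1.929 = 9.1 ng/mL.

9.1 ng/mL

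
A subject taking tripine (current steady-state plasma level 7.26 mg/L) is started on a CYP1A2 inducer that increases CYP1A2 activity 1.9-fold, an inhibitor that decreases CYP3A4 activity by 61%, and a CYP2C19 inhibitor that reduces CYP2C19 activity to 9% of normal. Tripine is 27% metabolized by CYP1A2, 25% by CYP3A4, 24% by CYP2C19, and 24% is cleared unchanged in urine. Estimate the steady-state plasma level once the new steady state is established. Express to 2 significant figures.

The CYP1A2 pathway (27% of clearance) is boosted to 1.9× activity: 0.27 × 1.9 = 0.513.
The CYP3A4 pathway (25% of clearance) drops to 0.39× activity: 0.25 × 0.39 = 0.0975.
The CYP2C19 pathway (24% of clearance) falls to 0.09× activity: 0.24 × 0.09 = 0.0216.
Non-CYP routes (24%) are unchanged.
New clearance relative to baseline: 0.513 + 0.0975 + 0.0216 + 0.24 = 0.8721.
Steady-state plasma level ∝ 1/CL: new value = 7.26 / 0.8721 = 8.3 mg/L.

8.3 mg/L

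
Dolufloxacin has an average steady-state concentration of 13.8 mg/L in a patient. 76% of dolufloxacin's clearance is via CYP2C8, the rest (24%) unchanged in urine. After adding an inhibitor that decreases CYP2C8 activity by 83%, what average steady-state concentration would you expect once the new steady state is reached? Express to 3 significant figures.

37.4 mg/L

CYP2C8: 0.76 × 0.17 = 0.1292
Other: 0.24 (unchanged)
CL_new/CL_old = 0.1292 + 0.24 = 0.3692.
Average steady-state concentration ∝ 1/CL, so new value = 13.8 / 0.3692 = 37.4 mg/L.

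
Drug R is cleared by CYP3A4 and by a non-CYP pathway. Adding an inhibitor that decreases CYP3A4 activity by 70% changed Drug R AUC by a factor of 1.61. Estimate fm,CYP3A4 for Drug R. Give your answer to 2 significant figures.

0.54

CL'/CL = 1 / 1.61 = 0.6211
0.3·fm + (1 − fm) = 0.6211
fm = (0.6211 − 1) / (0.3 − 1) = 0.54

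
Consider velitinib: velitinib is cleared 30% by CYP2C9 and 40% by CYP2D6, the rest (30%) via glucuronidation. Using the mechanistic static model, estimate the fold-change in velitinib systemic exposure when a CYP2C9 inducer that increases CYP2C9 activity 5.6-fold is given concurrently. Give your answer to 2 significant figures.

The CYP2C9 pathway (30% of clearance) is boosted to 5.6× activity: 0.3 × 5.6 = 1.68.
CYP2D6 (40%) and the residual 30% are unaffected.
Relative clearance = 1.68 + 0.4 + 0.3 = 2.38.
Systemic exposure ratio = CL_old/CL_new = 1 / 2.38 = 0.42.

0.42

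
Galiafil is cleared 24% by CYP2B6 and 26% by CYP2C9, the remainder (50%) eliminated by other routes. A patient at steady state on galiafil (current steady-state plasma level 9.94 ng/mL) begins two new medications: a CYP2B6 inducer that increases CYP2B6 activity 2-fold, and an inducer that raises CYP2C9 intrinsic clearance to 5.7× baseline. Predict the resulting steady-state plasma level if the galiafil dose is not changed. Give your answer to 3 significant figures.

The CYP2B6 pathway (24% of clearance) is boosted to 2× activity: 0.24 × 2 = 0.48.
The CYP2C9 pathway (26% of clearance) rises to 5.7× activity: 0.26 × 5.7 = 1.482.
The remaining 50% of clearance is unaffected.
CL_new/CL_old = 0.48 + 1.482 + 0.5 = 2.462.
Steady-state plasma level ∝ 1/CL: new value = 9.94 / 2.462 = 4.04 ng/mL.

4.04 ng/mL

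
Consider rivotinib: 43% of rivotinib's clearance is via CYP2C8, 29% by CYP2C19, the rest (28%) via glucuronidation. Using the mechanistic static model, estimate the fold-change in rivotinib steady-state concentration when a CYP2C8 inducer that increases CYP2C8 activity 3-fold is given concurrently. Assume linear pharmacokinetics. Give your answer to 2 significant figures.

CYP2C8: 0.43 × 3 = 1.29
CYP2C19: 0.29 (unchanged)
Other: 0.28 (unchanged)
CL_new/CL_old = 1.29 + 0.29 + 0.28 = 1.86.
Steady-state concentration is inversely proportional to clearance, so the fold-change is 1 / 1.86 = 0.54.

0.54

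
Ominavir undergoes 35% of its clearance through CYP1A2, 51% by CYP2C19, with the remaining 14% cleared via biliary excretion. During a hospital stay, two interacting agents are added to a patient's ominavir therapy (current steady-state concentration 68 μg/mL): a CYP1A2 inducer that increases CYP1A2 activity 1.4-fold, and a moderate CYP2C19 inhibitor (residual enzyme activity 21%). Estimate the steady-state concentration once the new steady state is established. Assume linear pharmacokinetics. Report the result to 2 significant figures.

92 μg/mL

The CYP1A2 pathway (35% of clearance) rises to 1.4× activity: 0.35 × 1.4 = 0.49.
The CYP2C19 pathway (51% of clearance) drops to 0.21× activity: 0.51 × 0.21 = 0.1071.
Non-CYP routes (14%) are unchanged.
CL_new/CL_old = 0.49 + 0.1071 + 0.14 = 0.7371.
Dividing the baseline by the relative clearance: 68 / 0.7371 = 92 μg/mL.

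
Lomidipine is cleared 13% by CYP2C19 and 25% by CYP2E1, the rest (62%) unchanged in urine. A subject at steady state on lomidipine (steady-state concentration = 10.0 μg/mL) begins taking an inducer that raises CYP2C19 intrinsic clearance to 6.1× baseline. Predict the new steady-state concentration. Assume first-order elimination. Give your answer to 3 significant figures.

6.01 μg/mL

The CYP2C19 pathway (13% of clearance) increases to 6.1× activity: 0.13 × 6.1 = 0.793.
CYP2E1 (25%) and the residual 62% are unaffected.
CL_new/CL_old = 0.793 + 0.25 + 0.62 = 1.663.
With dosing unchanged, steady-state concentration scales as 1/CL: 10.0 / 1.663 = 6.01 μg/mL.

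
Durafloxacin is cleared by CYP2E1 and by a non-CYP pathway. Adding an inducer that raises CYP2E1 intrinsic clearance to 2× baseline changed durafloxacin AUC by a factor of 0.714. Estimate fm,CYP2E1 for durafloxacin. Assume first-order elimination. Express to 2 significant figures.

0.40

CL'/CL = 1 / 0.714 = 1.401
2·fm + (1 − fm) = 1.401
fm = (1.401 − 1) / (2 − 1) = 0.40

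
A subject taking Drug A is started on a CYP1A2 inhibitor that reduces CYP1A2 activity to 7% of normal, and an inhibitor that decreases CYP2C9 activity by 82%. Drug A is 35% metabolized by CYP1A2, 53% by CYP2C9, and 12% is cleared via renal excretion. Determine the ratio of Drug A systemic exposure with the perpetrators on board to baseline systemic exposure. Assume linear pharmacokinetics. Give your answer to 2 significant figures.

CYP1A2: 0.35 × 0.07 = 0.0245
CYP2C9: 0.53 × 0.18 = 0.0954
Other: 0.12 (unchanged)
CL_new/CL_old = 0.0245 + 0.0954 + 0.12 = 0.2399.
Because systemic exposure varies inversely with clearance, the combined effect is 1 / 0.2399 = 4.2.

4.2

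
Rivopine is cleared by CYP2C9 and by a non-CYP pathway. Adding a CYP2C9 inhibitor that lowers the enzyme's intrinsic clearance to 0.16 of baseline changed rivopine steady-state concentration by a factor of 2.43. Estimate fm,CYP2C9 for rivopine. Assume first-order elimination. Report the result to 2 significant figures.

0.70

Let x = fm,CYP2C9. Because steady-state concentration ∝ 1/CL, relative clearance fell to 1/2.43 = 0.4115.
Only the CYP2C9 route changed, so 0.4115 = x·0.16 + (1 − x), giving x = 0.70.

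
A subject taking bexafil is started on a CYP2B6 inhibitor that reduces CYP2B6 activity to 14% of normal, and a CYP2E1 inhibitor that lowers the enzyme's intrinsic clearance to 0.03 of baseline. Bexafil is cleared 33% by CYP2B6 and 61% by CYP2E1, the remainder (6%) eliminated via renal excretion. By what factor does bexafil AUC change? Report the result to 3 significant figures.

8.03

The CYP2B6 pathway (33% of clearance) drops to 0.14× activity: 0.33 × 0.14 = 0.0462.
The CYP2E1 pathway (61% of clearance) is reduced to 0.03× activity: 0.61 × 0.03 = 0.0183.
Non-CYP routes (6%) are unchanged.
CL_new/CL_old = 0.0462 + 0.0183 + 0.06 = 0.1245.
Net AUC ratio = 1 / 0.1245 = 8.03.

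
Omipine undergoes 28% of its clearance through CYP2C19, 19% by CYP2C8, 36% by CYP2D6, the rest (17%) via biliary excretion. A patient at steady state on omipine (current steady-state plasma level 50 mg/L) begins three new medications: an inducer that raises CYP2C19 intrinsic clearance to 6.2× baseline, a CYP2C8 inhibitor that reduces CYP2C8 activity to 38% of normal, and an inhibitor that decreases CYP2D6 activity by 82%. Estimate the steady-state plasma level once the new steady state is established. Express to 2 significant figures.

The CYP2C19 pathway (28% of clearance) is boosted to 6.2× activity: 0.28 × 6.2 = 1.736.
The CYP2C8 pathway (19% of clearance) falls to 0.38× activity: 0.19 × 0.38 = 0.0722.
The CYP2D6 pathway (36% of clearance) is reduced to 0.18× activity: 0.36 × 0.18 = 0.0648.
Non-CYP routes (17%) are unchanged.
Relative clearance = 1.736 + 0.0722 + 0.0648 + 0.17 = 2.043.
Steady-state plasma level ∝ 1/CL: new value = 50 / 2.043 = 24 mg/L.

24 mg/L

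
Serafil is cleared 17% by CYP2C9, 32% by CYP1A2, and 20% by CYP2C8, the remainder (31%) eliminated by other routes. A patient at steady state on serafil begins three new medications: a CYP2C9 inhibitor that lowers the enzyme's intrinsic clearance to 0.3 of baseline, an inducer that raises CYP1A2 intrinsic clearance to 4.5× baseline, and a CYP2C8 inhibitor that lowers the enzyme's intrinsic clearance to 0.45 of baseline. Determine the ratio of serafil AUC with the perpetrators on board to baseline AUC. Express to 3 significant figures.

The CYP2C9 pathway (17% of clearance) drops to 0.3× activity: 0.17 × 0.3 = 0.051.
The CYP1A2 pathway (32% of clearance) is boosted to 4.5× activity: 0.32 × 4.5 = 1.44.
The CYP2C8 pathway (20% of clearance) drops to 0.45× activity: 0.2 × 0.45 = 0.09.
The remaining 31% of clearance is unaffected.
New clearance relative to baseline: 0.051 + 1.44 + 0.09 + 0.31 = 1.891.
Because AUC varies inversely with clearance, the combined effect is 1 / 1.891 = 0.529.

0.529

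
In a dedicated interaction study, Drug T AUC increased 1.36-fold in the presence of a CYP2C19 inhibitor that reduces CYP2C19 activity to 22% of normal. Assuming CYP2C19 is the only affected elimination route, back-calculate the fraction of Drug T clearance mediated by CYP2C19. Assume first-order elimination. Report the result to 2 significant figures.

0.34

CL'/CL = 1 / 1.36 = 0.7353
0.22·fm + (1 − fm) = 0.7353
fm = (0.7353 − 1) / (0.22 − 1) = 0.34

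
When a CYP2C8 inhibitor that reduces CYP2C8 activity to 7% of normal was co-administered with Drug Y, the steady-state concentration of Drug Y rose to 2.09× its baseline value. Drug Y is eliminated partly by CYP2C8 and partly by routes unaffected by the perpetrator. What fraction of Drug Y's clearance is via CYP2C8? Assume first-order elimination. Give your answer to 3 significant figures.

0.561

CL'/CL = 1 / 2.09 = 0.4785
0.07·fm + (1 − fm) = 0.4785
fm = (0.4785 − 1) / (0.07 − 1) = 0.561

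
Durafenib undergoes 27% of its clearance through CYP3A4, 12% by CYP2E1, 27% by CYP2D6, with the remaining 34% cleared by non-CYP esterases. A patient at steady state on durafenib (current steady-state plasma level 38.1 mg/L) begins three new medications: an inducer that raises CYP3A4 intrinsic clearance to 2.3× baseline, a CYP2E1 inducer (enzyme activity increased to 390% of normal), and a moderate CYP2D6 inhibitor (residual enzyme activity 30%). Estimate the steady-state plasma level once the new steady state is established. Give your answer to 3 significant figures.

25.2 mg/L

The CYP3A4 pathway (27% of clearance) is boosted to 2.3× activity: 0.27 × 2.3 = 0.621.
The CYP2E1 pathway (12% of clearance) increases to 3.9× activity: 0.12 × 3.9 = 0.468.
The CYP2D6 pathway (27% of clearance) is reduced to 0.3× activity: 0.27 × 0.3 = 0.081.
Non-CYP routes (34%) are unchanged.
Relative clearance = 0.621 + 0.468 + 0.081 + 0.34 = 1.51.
Dividing the baseline by the relative clearance: 38.1 / 1.51 = 25.2 mg/L.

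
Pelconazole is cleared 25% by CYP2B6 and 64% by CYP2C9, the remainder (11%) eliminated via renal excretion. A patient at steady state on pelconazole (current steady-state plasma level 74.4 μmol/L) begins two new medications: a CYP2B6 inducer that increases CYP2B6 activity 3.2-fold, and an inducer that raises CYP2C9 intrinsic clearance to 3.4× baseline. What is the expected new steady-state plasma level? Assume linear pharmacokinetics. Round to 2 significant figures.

The CYP2B6 pathway (25% of clearance) rises to 3.2× activity: 0.25 × 3.2 = 0.8.
The CYP2C9 pathway (64% of clearance) rises to 3.4× activity: 0.64 × 3.4 = 2.176.
Non-CYP routes (11%) are unchanged.
CL_new/CL_old = 0.8 + 2.176 + 0.11 = 3.086.
New steady-state plasma level = 74.4 / 3.086 = 24 μmol/L (concentration scales inversely with clearance).

24 μmol/L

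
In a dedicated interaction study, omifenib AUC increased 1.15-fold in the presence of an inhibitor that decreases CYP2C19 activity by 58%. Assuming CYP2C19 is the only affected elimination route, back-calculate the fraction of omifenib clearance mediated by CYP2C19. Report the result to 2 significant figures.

0.22

Let x = fm,CYP2C19. Because AUC ∝ 1/CL, relative clearance fell to 1/1.15 = 0.8696.
Setting x·0.42 + (1 − x) = 0.8696 and solving: x = (0.8696 − 1)/(0.42 − 1) = 0.22.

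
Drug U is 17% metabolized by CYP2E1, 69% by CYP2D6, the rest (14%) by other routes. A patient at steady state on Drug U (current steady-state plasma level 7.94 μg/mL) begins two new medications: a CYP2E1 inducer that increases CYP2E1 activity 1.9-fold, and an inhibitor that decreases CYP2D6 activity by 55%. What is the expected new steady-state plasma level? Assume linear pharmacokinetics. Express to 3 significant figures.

10.3 μg/mL

The CYP2E1 pathway (17% of clearance) rises to 1.9× activity: 0.17 × 1.9 = 0.323.
The CYP2D6 pathway (69% of clearance) is reduced to 0.45× activity: 0.69 × 0.45 = 0.3105.
Non-CYP routes (14%) are unchanged.
New clearance relative to baseline: 0.323 + 0.3105 + 0.14 = 0.7735.
Dividing the baseline by the relative clearance: 7.94 / 0.7735 = 10.3 μg/mL.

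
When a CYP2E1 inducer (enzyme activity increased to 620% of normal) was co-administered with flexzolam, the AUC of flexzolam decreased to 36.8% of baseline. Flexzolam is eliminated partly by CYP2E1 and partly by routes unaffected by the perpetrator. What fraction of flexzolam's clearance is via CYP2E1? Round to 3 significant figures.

0.330

CL'/CL = 1 / 0.368 = 2.717
6.2·fm + (1 − fm) = 2.717
fm = (2.717 − 1) / (6.2 − 1) = 0.330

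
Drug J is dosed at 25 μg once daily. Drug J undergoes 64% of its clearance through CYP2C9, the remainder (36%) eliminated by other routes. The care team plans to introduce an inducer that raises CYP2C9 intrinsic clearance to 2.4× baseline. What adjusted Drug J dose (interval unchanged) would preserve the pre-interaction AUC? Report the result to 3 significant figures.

The CYP2C9 pathway (64% of clearance) increases to 2.4× activity: 0.64 × 2.4 = 1.536.
The remaining 36% of clearance is unaffected.
CL_new/CL_old = 1.536 + 0.36 = 1.896.
To maintain the same steady-state level, dose must scale with clearance: new dose = 25 × 1.896 = 47.4 μg.

47.4 μg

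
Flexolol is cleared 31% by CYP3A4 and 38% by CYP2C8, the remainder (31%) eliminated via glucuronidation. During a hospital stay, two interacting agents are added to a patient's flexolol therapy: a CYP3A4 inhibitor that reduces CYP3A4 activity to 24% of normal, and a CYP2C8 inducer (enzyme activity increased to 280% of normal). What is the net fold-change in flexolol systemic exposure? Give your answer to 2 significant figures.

0.69

The CYP3A4 pathway (31% of clearance) is reduced to 0.24× activity: 0.31 × 0.24 = 0.0744.
The CYP2C8 pathway (38% of clearance) increases to 2.8× activity: 0.38 × 2.8 = 1.064.
The remaining 31% of clearance is unaffected.
Relative clearance = 0.0744 + 1.064 + 0.31 = 1.4484.
Net systemic exposure ratio = 1 / 1.4484 = 0.69.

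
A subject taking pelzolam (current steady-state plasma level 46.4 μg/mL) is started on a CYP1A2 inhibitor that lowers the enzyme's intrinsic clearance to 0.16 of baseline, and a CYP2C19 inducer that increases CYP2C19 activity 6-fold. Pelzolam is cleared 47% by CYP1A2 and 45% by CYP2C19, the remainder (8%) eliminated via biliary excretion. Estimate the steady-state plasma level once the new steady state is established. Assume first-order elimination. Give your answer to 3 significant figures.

16.3 μg/mL

The CYP1A2 pathway (47% of clearance) drops to 0.16× activity: 0.47 × 0.16 = 0.0752.
The CYP2C19 pathway (45% of clearance) increases to 6× activity: 0.45 × 6 = 2.7.
The remaining 8% of clearance is unaffected.
Relative clearance = 0.0752 + 2.7 + 0.08 = 2.8552.
New steady-state plasma level = 46.4 / 2.8552 = 16.3 μg/mL (concentration scales inversely with clearance).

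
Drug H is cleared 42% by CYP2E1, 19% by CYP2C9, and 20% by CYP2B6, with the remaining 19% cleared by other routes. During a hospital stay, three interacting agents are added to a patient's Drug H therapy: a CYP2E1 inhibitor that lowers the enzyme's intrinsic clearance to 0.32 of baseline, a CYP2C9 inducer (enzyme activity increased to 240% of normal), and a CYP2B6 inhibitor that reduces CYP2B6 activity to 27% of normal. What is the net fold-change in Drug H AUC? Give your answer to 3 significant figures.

1.20

The CYP2E1 pathway (42% of clearance) falls to 0.32× activity: 0.42 × 0.32 = 0.1344.
The CYP2C9 pathway (19% of clearance) rises to 2.4× activity: 0.19 × 2.4 = 0.456.
The CYP2B6 pathway (20% of clearance) falls to 0.27× activity: 0.2 × 0.27 = 0.054.
Non-CYP routes (19%) are unchanged.
New clearance relative to baseline: 0.1344 + 0.456 + 0.054 + 0.19 = 0.8344.
Net AUC ratio = 1 / 0.8344 = 1.20.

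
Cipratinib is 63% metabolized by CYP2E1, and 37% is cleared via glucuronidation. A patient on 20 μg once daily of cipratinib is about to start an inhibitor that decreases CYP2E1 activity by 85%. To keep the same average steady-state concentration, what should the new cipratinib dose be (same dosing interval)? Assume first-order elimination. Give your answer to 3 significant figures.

The CYP2E1 pathway (63% of clearance) is reduced to 0.15× activity: 0.63 × 0.15 = 0.0945.
Non-CYP routes (37%) are unchanged.
Relative clearance = 0.0945 + 0.37 = 0.4645.
To maintain the same steady-state level, dose must scale with clearance: new dose = 20 × 0.4645 = 9.29 μg.

9.29 μg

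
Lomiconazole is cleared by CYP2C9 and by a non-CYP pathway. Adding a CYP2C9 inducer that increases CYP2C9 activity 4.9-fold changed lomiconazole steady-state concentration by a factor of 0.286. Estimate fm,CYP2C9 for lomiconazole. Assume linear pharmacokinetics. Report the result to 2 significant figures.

CL'/CL = 1 / 0.286 = 3.497
4.9·fm + (1 − fm) = 3.497
fm = (3.497 − 1) / (4.9 − 1) = 0.64

0.64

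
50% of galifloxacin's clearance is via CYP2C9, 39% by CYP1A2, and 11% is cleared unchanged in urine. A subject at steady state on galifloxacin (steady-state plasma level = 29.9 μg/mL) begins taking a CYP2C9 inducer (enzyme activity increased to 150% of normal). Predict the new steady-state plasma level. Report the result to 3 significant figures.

23.9 μg/mL

The CYP2C9 pathway (50% of clearance) increases to 1.5× activity: 0.5 × 1.5 = 0.75.
CYP1A2 (39%) and the residual 11% are unaffected.
Relative clearance = 0.75 + 0.39 + 0.11 = 1.25.
Steady-state plasma level ∝ 1/CL, so new value = 29.9 / 1.25 = 23.9 μg/mL.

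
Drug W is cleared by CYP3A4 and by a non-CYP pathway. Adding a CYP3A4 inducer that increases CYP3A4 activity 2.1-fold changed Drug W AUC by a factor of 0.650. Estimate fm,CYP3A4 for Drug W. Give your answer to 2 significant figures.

CL'/CL = 1 / 0.650 = 1.538
2.1·fm + (1 − fm) = 1.538
fm = (1.538 − 1) / (2.1 − 1) = 0.49

0.49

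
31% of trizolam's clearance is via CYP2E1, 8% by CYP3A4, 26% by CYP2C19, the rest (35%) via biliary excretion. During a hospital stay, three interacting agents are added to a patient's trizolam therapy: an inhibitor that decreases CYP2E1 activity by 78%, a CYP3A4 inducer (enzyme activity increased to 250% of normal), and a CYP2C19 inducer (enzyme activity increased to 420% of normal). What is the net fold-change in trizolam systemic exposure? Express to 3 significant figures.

The CYP2E1 pathway (31% of clearance) falls to 0.22× activity: 0.31 × 0.22 = 0.0682.
The CYP3A4 pathway (8% of clearance) is boosted to 2.5× activity: 0.08 × 2.5 = 0.2.
The CYP2C19 pathway (26% of clearance) increases to 4.2× activity: 0.26 × 4.2 = 1.092.
The remaining 35% of clearance is unaffected.
CL_new/CL_old = 0.0682 + 0.2 + 1.092 + 0.35 = 1.7102.
Because systemic exposure varies inversely with clearance, the combined effect is 1 / 1.7102 = 0.585.

0.585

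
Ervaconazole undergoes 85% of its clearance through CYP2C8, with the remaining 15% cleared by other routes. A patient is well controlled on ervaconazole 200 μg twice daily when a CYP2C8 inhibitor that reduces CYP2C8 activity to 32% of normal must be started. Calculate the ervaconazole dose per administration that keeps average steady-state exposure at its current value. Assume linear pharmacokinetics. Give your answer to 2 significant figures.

The CYP2C8 pathway (85% of clearance) falls to 0.32× activity: 0.85 × 0.32 = 0.272.
The remaining 15% of clearance is unaffected.
Relative clearance = 0.272 + 0.15 = 0.422.
Exposure is unchanged when dose changes in proportion to clearance. New dose = 200 μg × 0.422 = 84 μg.

84 μg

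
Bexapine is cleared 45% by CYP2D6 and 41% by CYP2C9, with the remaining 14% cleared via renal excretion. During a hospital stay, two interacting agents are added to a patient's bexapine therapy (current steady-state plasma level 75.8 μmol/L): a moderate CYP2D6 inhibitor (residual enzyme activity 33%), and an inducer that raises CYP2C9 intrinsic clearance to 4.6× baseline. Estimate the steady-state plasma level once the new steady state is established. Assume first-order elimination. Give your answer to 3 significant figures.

The CYP2D6 pathway (45% of clearance) is reduced to 0.33× activity: 0.45 × 0.33 = 0.1485.
The CYP2C9 pathway (41% of clearance) rises to 4.6× activity: 0.41 × 4.6 = 1.886.
The remaining 14% of clearance is unaffected.
Relative clearance = 0.1485 + 1.886 + 0.14 = 2.1745.
Steady-state plasma level ∝ 1/CL: new value = 75.8 / 2.1745 = 34.9 μmol/L.

34.9 μmol/L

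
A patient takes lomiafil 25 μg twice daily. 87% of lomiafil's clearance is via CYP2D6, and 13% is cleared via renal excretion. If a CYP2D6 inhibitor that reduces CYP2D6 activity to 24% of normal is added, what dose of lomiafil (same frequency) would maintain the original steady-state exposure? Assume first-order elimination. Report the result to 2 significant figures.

8.5 μg

The CYP2D6 pathway (87% of clearance) drops to 0.24× activity: 0.87 × 0.24 = 0.2088.
The remaining 13% of clearance is unaffected.
CL_new/CL_old = 0.2088 + 0.13 = 0.3388.
To maintain the same steady-state level, dose must scale with clearance: new dose = 25 × 0.3388 = 8.5 μg.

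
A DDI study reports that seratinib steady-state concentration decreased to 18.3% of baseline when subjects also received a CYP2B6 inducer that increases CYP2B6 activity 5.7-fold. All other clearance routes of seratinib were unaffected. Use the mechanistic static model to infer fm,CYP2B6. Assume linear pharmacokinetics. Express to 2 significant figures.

CL'/CL = 1 / 0.183 = 5.464
5.7·fm + (1 − fm) = 5.464
fm = (5.464 − 1) / (5.7 − 1) = 0.95

0.95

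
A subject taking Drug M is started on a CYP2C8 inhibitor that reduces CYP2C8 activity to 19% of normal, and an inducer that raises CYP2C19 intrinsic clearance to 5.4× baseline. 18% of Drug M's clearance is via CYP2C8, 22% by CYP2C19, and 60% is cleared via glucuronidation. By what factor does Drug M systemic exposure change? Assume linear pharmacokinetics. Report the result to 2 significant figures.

0.55

The CYP2C8 pathway (18% of clearance) falls to 0.19× activity: 0.18 × 0.19 = 0.0342.
The CYP2C19 pathway (22% of clearance) rises to 5.4× activity: 0.22 × 5.4 = 1.188.
The remaining 60% of clearance is unaffected.
CL_new/CL_old = 0.0342 + 1.188 + 0.6 = 1.8222.
Net systemic exposure ratio = 1 / 1.8222 = 0.55.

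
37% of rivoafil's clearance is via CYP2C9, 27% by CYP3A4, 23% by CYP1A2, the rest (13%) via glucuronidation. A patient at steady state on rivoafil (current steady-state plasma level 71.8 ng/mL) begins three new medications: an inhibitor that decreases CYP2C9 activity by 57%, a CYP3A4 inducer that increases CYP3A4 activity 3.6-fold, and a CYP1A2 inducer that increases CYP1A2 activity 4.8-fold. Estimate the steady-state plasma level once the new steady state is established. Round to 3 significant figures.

The CYP2C9 pathway (37% of clearance) falls to 0.43× activity: 0.37 × 0.43 = 0.1591.
The CYP3A4 pathway (27% of clearance) is boosted to 3.6× activity: 0.27 × 3.6 = 0.972.
The CYP1A2 pathway (23% of clearance) increases to 4.8× activity: 0.23 × 4.8 = 1.104.
The remaining 13% of clearance is unaffected.
CL_new/CL_old = 0.1591 + 0.972 + 1.104 + 0.13 = 2.3651.
Dividing the baseline by the relative clearance: 71.8 / 2.3651 = 30.4 ng/mL.

30.4 ng/mL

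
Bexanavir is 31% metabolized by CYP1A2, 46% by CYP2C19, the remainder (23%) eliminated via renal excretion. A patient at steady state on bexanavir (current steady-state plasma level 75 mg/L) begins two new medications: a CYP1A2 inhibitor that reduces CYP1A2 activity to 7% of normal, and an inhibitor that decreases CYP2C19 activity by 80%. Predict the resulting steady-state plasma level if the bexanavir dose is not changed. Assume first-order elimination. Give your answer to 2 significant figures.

2.2 × 10² mg/L

The CYP1A2 pathway (31% of clearance) falls to 0.07× activity: 0.31 × 0.07 = 0.0217.
The CYP2C19 pathway (46% of clearance) is reduced to 0.2× activity: 0.46 × 0.2 = 0.092.
The remaining 23% of clearance is unaffected.
CL_new/CL_old = 0.0217 + 0.092 + 0.23 = 0.3437.
Dividing the baseline by the relative clearance: 75 / 0.3437 = 2.2 × 10² mg/L.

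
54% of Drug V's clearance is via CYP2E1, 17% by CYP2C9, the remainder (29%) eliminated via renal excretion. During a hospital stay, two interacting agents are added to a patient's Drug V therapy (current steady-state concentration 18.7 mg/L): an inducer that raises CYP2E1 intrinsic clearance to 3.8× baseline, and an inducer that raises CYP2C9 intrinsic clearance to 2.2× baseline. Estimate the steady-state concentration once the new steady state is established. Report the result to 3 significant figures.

The CYP2E1 pathway (54% of clearance) increases to 3.8× activity: 0.54 × 3.8 = 2.052.
The CYP2C9 pathway (17% of clearance) rises to 2.2× activity: 0.17 × 2.2 = 0.374.
The remaining 29% of clearance is unaffected.
CL_new/CL_old = 2.052 + 0.374 + 0.29 = 2.716.
New steady-state concentration = 18.7 / 2.716 = 6.89 mg/L (concentration scales inversely with clearance).

6.89 mg/L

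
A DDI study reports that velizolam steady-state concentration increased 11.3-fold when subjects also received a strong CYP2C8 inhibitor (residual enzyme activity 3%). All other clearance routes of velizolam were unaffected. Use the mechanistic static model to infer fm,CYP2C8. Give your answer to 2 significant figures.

0.94

Let fm be the CYP2C8 fraction. New clearance relative to baseline = fm × 0.03 + (1 − fm).
Steady-state concentration ratio = 1 / (new CL fraction), so new CL fraction = 1 / 11.3 = 0.0885.
fm × 0.03 + 1 − fm = 0.0885  ⇒  fm × (0.03 − 1) = −0.9115  ⇒  fm = 0.94.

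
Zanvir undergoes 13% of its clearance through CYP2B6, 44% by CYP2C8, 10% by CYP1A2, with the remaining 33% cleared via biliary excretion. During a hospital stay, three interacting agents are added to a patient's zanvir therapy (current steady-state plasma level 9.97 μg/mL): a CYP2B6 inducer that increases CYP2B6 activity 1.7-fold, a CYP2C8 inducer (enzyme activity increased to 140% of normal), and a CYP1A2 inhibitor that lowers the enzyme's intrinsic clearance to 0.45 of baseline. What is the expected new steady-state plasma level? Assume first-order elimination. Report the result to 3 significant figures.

8.23 μg/mL

The CYP2B6 pathway (13% of clearance) increases to 1.7× activity: 0.13 × 1.7 = 0.221.
The CYP2C8 pathway (44% of clearance) rises to 1.4× activity: 0.44 × 1.4 = 0.616.
The CYP1A2 pathway (10% of clearance) drops to 0.45× activity: 0.1 × 0.45 = 0.045.
The remaining 33% of clearance is unaffected.
Relative clearance = 0.221 + 0.616 + 0.045 + 0.33 = 1.212.
New steady-state plasma level = 9.97 / 1.212 = 8.23 μg/mL (concentration scales inversely with clearance).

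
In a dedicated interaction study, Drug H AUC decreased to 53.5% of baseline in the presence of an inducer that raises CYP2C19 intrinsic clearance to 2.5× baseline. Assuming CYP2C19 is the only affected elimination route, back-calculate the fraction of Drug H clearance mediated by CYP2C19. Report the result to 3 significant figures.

Write x for the fraction cleared via CYP2C19. The observed AUC change means clearance rose to 1/0.535 = 1.869 of baseline.
Only the CYP2C19 route changed, so 1.869 = x·2.5 + (1 − x), giving x = 0.579.

0.579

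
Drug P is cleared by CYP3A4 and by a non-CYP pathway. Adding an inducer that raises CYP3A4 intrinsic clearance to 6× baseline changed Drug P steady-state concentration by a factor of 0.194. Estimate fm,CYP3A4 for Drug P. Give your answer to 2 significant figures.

Let fm be the CYP3A4 fraction. New clearance relative to baseline = fm × 6 + (1 − fm).
Steady-state concentration ratio = 1 / (new CL fraction), so new CL fraction = 1 / 0.194 = 5.155.
fm × 6 + 1 − fm = 5.155  ⇒  fm × (6 − 1) = 4.155  ⇒  fm = 0.83.

0.83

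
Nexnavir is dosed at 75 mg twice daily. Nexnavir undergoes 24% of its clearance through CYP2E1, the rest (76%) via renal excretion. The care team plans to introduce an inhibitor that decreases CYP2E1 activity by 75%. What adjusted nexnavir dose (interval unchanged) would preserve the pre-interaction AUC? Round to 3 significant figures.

61.5 mg

CYP2E1: 0.24 × 0.25 = 0.06
Other: 0.76 (unchanged)
New clearance relative to baseline: 0.06 + 0.76 = 0.82.
Css,avg = (dose rate)/CL, so holding Css fixed requires dose ∝ CL: 75 × 0.82 = 61.5 mg.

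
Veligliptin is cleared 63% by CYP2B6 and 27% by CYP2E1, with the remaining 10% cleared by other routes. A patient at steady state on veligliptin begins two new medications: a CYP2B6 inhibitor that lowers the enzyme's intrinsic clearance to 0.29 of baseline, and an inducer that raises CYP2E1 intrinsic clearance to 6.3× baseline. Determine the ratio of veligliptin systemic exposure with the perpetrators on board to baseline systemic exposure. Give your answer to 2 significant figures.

0.50

CYP2B6: 0.63 × 0.29 = 0.1827
CYP2E1: 0.27 × 6.3 = 1.701
Other: 0.1 (unchanged)
New clearance relative to baseline: 0.1827 + 1.701 + 0.1 = 1.9837.
Because systemic exposure varies inversely with clearance, the combined effect is 1 / 1.9837 = 0.50.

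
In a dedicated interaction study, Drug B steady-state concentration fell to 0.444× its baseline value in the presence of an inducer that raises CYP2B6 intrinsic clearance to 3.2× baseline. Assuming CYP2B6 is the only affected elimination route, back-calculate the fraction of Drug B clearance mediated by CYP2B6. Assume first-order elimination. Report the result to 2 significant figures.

CL'/CL = 1 / 0.444 = 2.252
3.2·fm + (1 − fm) = 2.252
fm = (2.252 − 1) / (3.2 − 1) = 0.57

0.57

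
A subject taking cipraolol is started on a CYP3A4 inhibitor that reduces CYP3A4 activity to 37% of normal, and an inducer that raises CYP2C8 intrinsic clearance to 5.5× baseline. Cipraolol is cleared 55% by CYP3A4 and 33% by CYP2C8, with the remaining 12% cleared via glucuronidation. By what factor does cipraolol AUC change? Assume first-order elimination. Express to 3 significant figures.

The CYP3A4 pathway (55% of clearance) drops to 0.37× activity: 0.55 × 0.37 = 0.2035.
The CYP2C8 pathway (33% of clearance) is boosted to 5.5× activity: 0.33 × 5.5 = 1.815.
The remaining 12% of clearance is unaffected.
Relative clearance = 0.2035 + 1.815 + 0.12 = 2.1385.
AUC ∝ 1/CL: fold-change = 1 / 2.1385 = 0.468.

0.468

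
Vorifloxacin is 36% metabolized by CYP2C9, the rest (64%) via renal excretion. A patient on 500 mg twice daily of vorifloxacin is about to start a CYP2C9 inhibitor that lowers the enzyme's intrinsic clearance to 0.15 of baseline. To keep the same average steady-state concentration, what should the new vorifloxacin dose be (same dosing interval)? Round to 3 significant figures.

The CYP2C9 pathway (36% of clearance) is reduced to 0.15× activity: 0.36 × 0.15 = 0.054.
The remaining 64% of clearance is unaffected.
CL_new/CL_old = 0.054 + 0.64 = 0.694.
To maintain the same steady-state level, dose must scale with clearance: new dose = 500 × 0.694 = 347 mg.

347 mg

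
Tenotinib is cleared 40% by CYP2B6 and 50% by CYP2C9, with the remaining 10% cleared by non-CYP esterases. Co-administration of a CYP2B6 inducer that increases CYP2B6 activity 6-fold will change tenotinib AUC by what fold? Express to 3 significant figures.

The CYP2B6 pathway (40% of clearance) increases to 6× activity: 0.4 × 6 = 2.4.
CYP2C9 (50%) and the residual 10% are unaffected.
Relative clearance = 2.4 + 0.5 + 0.1 = 3.
AUC ratio = CL_old/CL_new = 1 / 3 = 0.333.

0.333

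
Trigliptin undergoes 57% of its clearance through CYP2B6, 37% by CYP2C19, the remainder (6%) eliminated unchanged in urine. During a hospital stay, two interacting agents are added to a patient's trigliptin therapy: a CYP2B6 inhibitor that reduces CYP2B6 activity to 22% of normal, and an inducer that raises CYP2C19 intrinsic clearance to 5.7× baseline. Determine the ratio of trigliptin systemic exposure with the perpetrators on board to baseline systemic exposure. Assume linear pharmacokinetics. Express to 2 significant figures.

The CYP2B6 pathway (57% of clearance) drops to 0.22× activity: 0.57 × 0.22 = 0.1254.
The CYP2C19 pathway (37% of clearance) increases to 5.7× activity: 0.37 × 5.7 = 2.109.
Non-CYP routes (6%) are unchanged.
CL_new/CL_old = 0.1254 + 2.109 + 0.06 = 2.2944.
Net systemic exposure ratio = 1 / 2.2944 = 0.44.

0.44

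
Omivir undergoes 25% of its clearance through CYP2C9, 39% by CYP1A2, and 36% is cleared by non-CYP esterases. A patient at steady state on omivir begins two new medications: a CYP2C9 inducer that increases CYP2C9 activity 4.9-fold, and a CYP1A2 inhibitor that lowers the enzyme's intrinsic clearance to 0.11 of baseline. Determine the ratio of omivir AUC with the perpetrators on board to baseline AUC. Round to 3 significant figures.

0.614

CYP2C9: 0.25 × 4.9 = 1.225
CYP1A2: 0.39 × 0.11 = 0.0429
Other: 0.36 (unchanged)
New clearance relative to baseline: 1.225 + 0.0429 + 0.36 = 1.6279.
Because AUC varies inversely with clearance, the combined effect is 1 / 1.6279 = 0.614.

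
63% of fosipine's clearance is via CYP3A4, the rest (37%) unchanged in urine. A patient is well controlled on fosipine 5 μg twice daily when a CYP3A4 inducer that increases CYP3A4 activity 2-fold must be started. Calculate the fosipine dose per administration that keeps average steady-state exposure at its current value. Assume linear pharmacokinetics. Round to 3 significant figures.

8.15 μg

The CYP3A4 pathway (63% of clearance) increases to 2× activity: 0.63 × 2 = 1.26.
The remaining 37% of clearance is unaffected.
New clearance relative to baseline: 1.26 + 0.37 = 1.63.
To maintain the same steady-state level, dose must scale with clearance: new dose = 5 × 1.63 = 8.15 μg.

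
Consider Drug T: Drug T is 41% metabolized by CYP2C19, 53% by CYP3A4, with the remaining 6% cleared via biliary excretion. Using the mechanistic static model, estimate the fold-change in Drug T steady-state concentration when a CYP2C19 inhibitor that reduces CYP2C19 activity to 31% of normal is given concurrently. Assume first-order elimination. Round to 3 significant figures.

1.39

The CYP2C19 pathway (41% of clearance) falls to 0.31× activity: 0.41 × 0.31 = 0.1271.
CYP3A4 (53%) and the residual 6% are unaffected.
New clearance relative to baseline: 0.1271 + 0.53 + 0.06 = 0.7171.
Steady-state concentration is inversely proportional to clearance, so the fold-change is 1 / 0.7171 = 1.39.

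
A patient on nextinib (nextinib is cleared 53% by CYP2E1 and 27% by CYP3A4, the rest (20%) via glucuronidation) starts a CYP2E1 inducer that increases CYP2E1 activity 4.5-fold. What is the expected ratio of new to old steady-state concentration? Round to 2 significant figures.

0.35

The CYP2E1 pathway (53% of clearance) rises to 4.5× activity: 0.53 × 4.5 = 2.385.
CYP3A4 (27%) and the residual 20% are unaffected.
Relative clearance = 2.385 + 0.27 + 0.2 = 2.855.
Since steady-state concentration ∝ 1/CL, the ratio is 1 / 2.855 = 0.35.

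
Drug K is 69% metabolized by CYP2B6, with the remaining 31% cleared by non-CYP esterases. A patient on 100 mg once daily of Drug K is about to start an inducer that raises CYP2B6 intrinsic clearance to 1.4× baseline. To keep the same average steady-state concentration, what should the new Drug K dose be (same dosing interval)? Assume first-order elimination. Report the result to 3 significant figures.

The CYP2B6 pathway (69% of clearance) rises to 1.4× activity: 0.69 × 1.4 = 0.966.
Non-CYP routes (31%) are unchanged.
CL_new/CL_old = 0.966 + 0.31 = 1.276.
Css,avg = (dose rate)/CL, so holding Css fixed requires dose ∝ CL: 100 × 1.276 = 128 mg.

128 mg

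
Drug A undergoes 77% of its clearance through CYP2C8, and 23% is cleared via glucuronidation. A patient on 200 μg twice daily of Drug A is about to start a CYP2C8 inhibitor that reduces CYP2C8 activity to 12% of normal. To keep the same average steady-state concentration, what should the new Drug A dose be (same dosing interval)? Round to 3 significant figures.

The CYP2C8 pathway (77% of clearance) falls to 0.12× activity: 0.77 × 0.12 = 0.0924.
Non-CYP routes (23%) are unchanged.
CL_new/CL_old = 0.0924 + 0.23 = 0.3224.
Css,avg = (dose rate)/CL, so holding Css fixed requires dose ∝ CL: 200 × 0.3224 = 64.5 μg.

64.5 μg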